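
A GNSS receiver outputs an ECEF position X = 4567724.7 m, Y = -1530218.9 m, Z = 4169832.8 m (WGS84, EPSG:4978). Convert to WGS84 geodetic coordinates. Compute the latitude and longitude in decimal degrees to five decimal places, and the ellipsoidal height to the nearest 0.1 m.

lat 41.07020°, lon -18.52120°, h 2327.3 m

λ = atan2(Y, X) = -18.52120051°; p = √(X²+Y²) = 4817227.3 m.
Bowring's method on WGS84 (a = 6378137 m, b = 6356752.314 m) gives φ = 41.07020012°, h = 2327.280 m.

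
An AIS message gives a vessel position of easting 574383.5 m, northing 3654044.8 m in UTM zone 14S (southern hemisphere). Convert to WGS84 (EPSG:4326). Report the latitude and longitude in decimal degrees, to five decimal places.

lat -57.25060°, lon -97.76720°

Zone 14S: λ₀ = -99°, k₀ = 0.9996, false easting 500000 m, false northing 10000000 m.
Meridian distance M = (N − FN)/k₀ = -6348494.6 m.
Inverse transverse Mercator on WGS84 gives φ = -57.25060020°, λ = -97.76719999°.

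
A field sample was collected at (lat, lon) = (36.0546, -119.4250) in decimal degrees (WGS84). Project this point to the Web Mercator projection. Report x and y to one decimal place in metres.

Web Mercator is spherical with R = a = 6378137 m.
x = R·λ = 6378137 × -2.084359459 = -13294330.188 m.
y = R·ln tan(π/4 + φ/2) = 6378137 × 0.675453796 = 4308136.851 m.

x -13294330.2 m, y 4308136.9 m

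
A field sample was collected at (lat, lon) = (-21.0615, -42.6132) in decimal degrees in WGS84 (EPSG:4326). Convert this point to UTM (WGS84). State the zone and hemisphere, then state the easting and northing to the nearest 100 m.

Zone 23S: E 748000 m, N 7669200 m

Longitude -42.6132° lies in the 6° band [-48°, -42°), giving zone 23; latitude is south of the equator, so 23S.
Zone 23 central meridian λ₀ = 6×23 − 183 = -45°; Δλ = +2.3868°.
Transverse Mercator on WGS84 with k₀ = 0.9996 gives E = 748009.107 m, N = 7669188.813 m.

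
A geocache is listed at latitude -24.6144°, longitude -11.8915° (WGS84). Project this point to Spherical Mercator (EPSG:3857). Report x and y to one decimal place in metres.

Web Mercator is spherical with R = a = 6378137 m.
x = R·λ = 6378137 × -0.207545828 = -1323755.725 m.
y = R·ln tan(π/4 + φ/2) = 6378137 × -0.443461180 = -2828456.159 m.

x -1323755.7 m, y -2828456.2 m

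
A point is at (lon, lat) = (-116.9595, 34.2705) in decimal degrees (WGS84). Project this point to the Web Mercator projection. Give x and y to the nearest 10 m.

x -13019870 m, y 4065180 m

Web Mercator is spherical with R = a = 6378137 m.
x = R·λ = 6378137 × -2.041328366 = -13019871.983 m.
y = R·ln tan(π/4 + φ/2) = 6378137 × 0.637361922 = 4065181.658 m.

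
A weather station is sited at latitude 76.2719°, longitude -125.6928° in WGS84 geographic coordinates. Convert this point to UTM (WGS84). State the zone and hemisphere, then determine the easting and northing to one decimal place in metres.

Zone 10N: E 428688.4 m, N 8467153.4 m

Longitude -125.6928° lies in the 6° band [-126°, -120°), giving zone 10; latitude is north of the equator, so 10N.
Zone 10 central meridian λ₀ = 6×10 − 183 = -123°; Δλ = -2.6928°.
Transverse Mercator on WGS84 with k₀ = 0.9996 gives E = 428688.385 m, N = 8467153.423 m.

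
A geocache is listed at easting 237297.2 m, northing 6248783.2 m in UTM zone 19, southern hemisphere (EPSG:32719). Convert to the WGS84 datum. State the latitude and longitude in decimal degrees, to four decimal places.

Zone 19S: λ₀ = -69°, k₀ = 0.9996, false easting 500000 m, false northing 10000000 m.
Meridian distance M = (N − FN)/k₀ = -3752717.9 m.
Inverse transverse Mercator on WGS84 gives φ = -33.86860008°, λ = -71.83989996°.

lat -33.8686°, lon -71.8399°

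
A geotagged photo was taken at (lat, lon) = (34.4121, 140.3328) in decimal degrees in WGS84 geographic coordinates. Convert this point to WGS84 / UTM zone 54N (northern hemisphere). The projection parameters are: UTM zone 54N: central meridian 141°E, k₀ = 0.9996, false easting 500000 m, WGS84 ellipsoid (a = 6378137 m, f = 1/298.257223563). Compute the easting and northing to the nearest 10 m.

E 438680 m, N 3808050 m

Zone 54 central meridian λ₀ = 6×54 − 183 = 141°; Δλ = -0.6672°.
Transverse Mercator on WGS84 with k₀ = 0.9996 gives E = 438684.154 m, N = 3808052.109 m.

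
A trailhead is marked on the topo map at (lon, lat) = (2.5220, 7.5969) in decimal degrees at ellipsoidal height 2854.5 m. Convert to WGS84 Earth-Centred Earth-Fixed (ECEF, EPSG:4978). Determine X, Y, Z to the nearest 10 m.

WGS84: a = 6378137 m, e² = 0.006694380; N(φ) = a/√(1−e²sin²φ) = 6378510.159 m.
X = (N+h)·cosφ·cosλ = 6319226.730 m; Y = (N+h)·cosφ·sinλ = 278334.473 m; Z = (N(1−e²)+h)·sinφ = 837988.941 m.

X 6319230 m, Y 278330 m, Z 837990 m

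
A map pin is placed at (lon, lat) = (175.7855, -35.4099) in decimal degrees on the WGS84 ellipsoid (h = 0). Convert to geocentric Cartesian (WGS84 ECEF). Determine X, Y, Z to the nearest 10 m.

WGS84: a = 6378137 m, e² = 0.006694380; N(φ) = a/√(1−e²sin²φ) = 6385316.546 m.
X = (N+h)·cosφ·cosλ = -5190137.153 m; Y = (N+h)·cosφ·sinλ = 382460.438 m; Z = (N(1−e²)+h)·sinφ = -3675025.113 m.

X -5190140 m, Y 382460 m, Z -3675030 m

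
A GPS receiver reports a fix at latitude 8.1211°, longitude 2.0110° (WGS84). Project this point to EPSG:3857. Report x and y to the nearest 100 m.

Web Mercator is spherical with R = a = 6378137 m.
x = R·λ = 6378137 × 0.035098571 = 223863.496 m.
y = R·ln tan(π/4 + φ/2) = 6378137 × 0.142216929 = 907079.057 m.

x 223900 m, y 907100 m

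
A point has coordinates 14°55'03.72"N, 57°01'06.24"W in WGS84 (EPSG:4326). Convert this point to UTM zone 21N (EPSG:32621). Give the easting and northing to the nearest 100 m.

E 498000 m, N 1649200 m

Zone 21 central meridian λ₀ = 6×21 − 183 = -57°; Δλ = -0.0184°.
Transverse Mercator on WGS84 with k₀ = 0.9996 gives E = 498021.108 m, N = 1649223.363 m.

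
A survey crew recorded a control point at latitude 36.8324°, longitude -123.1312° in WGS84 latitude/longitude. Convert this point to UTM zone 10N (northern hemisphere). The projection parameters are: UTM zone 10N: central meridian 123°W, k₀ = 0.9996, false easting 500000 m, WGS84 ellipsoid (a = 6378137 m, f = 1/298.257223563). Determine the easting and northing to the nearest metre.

Zone 10 central meridian λ₀ = 6×10 − 183 = -123°; Δλ = -0.1312°.
Transverse Mercator on WGS84 with k₀ = 0.9996 gives E = 488300.765 m, N = 4076288.250 m.

E 488301 m, N 4076288 m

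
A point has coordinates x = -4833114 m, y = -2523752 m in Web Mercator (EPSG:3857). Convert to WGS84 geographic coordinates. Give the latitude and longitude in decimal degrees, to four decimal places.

R = 6378137 m. λ = x/R = -43.41660176°.
φ = 2·arctan(exp(y/R)) − 90° = 2·arctan(0.67322) − 90° = -22.10180054°.

lat -22.1018°, lon -43.4166°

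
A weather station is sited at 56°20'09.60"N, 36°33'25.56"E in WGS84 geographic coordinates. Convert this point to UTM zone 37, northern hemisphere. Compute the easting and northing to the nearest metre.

E 348984 m, N 6246157 m

Zone 37 central meridian λ₀ = 6×37 − 183 = 39°; Δλ = -2.4429°.
Transverse Mercator on WGS84 with k₀ = 0.9996 gives E = 348983.778 m, N = 6246156.684 m.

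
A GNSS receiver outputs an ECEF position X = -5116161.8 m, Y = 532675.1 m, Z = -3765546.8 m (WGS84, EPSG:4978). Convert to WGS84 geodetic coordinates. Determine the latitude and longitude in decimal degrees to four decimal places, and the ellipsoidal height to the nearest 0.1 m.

λ = atan2(Y, X) = 174.05599994°; p = √(X²+Y²) = 5143817.1 m.
Bowring's method on WGS84 (a = 6378137 m, b = 6356752.314 m) gives φ = -36.38960014°, h = 4158.513 m.

lat -36.3896°, lon 174.0560°, h 4158.5 m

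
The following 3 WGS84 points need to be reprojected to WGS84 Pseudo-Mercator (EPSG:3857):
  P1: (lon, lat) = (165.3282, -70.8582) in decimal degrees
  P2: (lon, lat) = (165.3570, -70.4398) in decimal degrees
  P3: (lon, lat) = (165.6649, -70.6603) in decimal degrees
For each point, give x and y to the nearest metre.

Web Mercator: x = R·λ, y = R·ln tan(π/4+φ/2), R = 6378137 m.
P1 (-70.8582°, 165.3282°) → (18404251.038, -11353960.733) m.
P2 (-70.4398°, 165.3570°) → (18407457.039, -11213392.620) m.
P3 (-70.6603°, 165.6649°) → (18441732.310, -11287108.646) m.

P1: x 18404251 m, y -11353961 m; P2: x 18407457 m, y -11213393 m; P3: x 18441732 m, y -11287109 m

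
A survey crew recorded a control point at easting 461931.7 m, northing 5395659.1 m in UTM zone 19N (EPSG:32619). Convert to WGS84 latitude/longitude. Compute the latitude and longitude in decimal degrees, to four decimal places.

lat 48.7128°, lon -69.5175°

Zone 19N: λ₀ = -69°, k₀ = 0.9996, false easting 500000 m.
Meridian distance M = (N − FN)/k₀ = 5397818.2 m.
Inverse transverse Mercator on WGS84 gives φ = 48.71279998°, λ = -69.51749944°.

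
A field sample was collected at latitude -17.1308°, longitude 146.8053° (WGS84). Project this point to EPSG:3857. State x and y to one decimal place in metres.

x 16342291.2 m, y -1936056.3 m

Web Mercator is spherical with R = a = 6378137 m.
x = R·λ = 6378137 × 2.562235844 = 16342291.242 m.
y = R·ln tan(π/4 + φ/2) = 6378137 × -0.303545731 = -1936056.258 m.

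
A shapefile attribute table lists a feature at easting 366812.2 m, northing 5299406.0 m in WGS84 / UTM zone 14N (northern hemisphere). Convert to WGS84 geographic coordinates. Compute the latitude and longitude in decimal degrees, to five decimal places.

Zone 14N: λ₀ = -99°, k₀ = 0.9996, false easting 500000 m.
Meridian distance M = (N − FN)/k₀ = 5301526.6 m.
Inverse transverse Mercator on WGS84 gives φ = 47.83419976°, λ = -100.77979961°.

lat 47.83420°, lon -100.77980°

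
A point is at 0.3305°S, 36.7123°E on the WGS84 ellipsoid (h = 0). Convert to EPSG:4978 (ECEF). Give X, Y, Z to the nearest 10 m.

WGS84: a = 6378137 m, e² = 0.006694380; N(φ) = a/√(1−e²sin²φ) = 6378137.710 m.
X = (N+h)·cosφ·cosλ = 5112932.004 m; Y = (N+h)·cosφ·sinλ = 3812769.781 m; Z = (N(1−e²)+h)·sinφ = -36544.600 m.

X 5112930 m, Y 3812770 m, Z -36540 m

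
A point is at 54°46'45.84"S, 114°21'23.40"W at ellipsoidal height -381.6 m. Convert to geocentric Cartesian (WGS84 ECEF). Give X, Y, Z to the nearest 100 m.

X -1520300 m, Y -3358400 m, Z -5186900 m

WGS84: a = 6378137 m, e² = 0.006694380; N(φ) = a/√(1−e²sin²φ) = 6392432.857 m.
X = (N+h)·cosφ·cosλ = -1520344.753 m; Y = (N+h)·cosφ·sinλ = -3358356.518 m; Z = (N(1−e²)+h)·sinφ = -5186947.473 m.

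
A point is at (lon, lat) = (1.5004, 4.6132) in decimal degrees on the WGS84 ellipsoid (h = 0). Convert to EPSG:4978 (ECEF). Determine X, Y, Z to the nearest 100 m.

WGS84: a = 6378137 m, e² = 0.006694380; N(φ) = a/√(1−e²sin²φ) = 6378275.105 m.
X = (N+h)·cosφ·cosλ = 6355432.132 m; Y = (N+h)·cosφ·sinλ = 166467.247 m; Z = (N(1−e²)+h)·sinφ = 509561.318 m.

X 6355400 m, Y 166500 m, Z 509600 m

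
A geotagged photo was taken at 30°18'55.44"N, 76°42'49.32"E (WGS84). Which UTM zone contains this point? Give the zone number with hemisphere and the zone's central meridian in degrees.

UTM zone = ⌊(λ + 180)/6⌋ + 1; 76.7137° ∈ [72°, 78°) → zone 43.
Hemisphere: N (φ ≥ 0).
Central meridian λ₀ = 6×43 − 183 = 75°.

Zone 43N, central meridian 75°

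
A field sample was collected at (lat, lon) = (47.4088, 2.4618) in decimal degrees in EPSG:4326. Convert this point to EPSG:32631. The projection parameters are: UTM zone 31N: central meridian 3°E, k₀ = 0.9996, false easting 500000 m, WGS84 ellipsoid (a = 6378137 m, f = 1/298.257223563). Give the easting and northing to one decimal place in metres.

E 459396.2 m, N 5250734.6 m

Zone 31 central meridian λ₀ = 6×31 − 183 = 3°; Δλ = -0.5382°.
Transverse Mercator on WGS84 with k₀ = 0.9996 gives E = 459396.219 m, N = 5250734.598 m.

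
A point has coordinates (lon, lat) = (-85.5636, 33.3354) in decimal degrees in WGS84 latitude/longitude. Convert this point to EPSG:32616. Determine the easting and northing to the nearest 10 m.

E 633680 m, N 3689390 m

Zone 16 central meridian λ₀ = 6×16 − 183 = -87°; Δλ = +1.4364°.
Transverse Mercator on WGS84 with k₀ = 0.9996 gives E = 633678.103 m, N = 3689391.373 m.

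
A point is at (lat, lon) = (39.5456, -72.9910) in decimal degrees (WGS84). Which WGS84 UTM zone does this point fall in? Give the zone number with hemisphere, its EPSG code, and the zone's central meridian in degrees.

Zone 18N (EPSG:32618), central meridian -75°

UTM zone = ⌊(λ + 180)/6⌋ + 1; -72.9910° ∈ [-78°, -72°) → zone 18.
Hemisphere: N (φ ≥ 0).
Central meridian λ₀ = 6×18 − 183 = -75°.
EPSG code: 32618.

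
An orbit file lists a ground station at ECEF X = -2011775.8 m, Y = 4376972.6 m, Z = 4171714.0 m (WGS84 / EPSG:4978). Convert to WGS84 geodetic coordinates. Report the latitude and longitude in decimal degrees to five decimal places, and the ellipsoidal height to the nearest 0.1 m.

lat 41.08330°, lon 114.68480°, h 3520.5 m

λ = atan2(Y, X) = 114.68479977°; p = √(X²+Y²) = 4817170.4 m.
Bowring's method on WGS84 (a = 6378137 m, b = 6356752.314 m) gives φ = 41.08329986°, h = 3520.497 m.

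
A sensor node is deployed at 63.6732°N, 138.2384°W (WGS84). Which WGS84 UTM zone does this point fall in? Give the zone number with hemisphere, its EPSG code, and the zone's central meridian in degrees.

Zone 7N (EPSG:32607), central meridian -141°

UTM zone = ⌊(λ + 180)/6⌋ + 1; -138.2384° ∈ [-144°, -138°) → zone 7.
Hemisphere: N (φ ≥ 0).
Central meridian λ₀ = 6×7 − 183 = -141°.
EPSG code: 32607.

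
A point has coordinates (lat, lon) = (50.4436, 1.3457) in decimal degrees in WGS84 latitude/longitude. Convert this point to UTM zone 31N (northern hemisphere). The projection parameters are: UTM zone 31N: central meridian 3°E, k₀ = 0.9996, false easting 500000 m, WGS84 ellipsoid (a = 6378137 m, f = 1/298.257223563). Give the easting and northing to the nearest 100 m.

E 382500 m, N 5589300 m

Zone 31 central meridian λ₀ = 6×31 − 183 = 3°; Δλ = -1.6543°.
Transverse Mercator on WGS84 with k₀ = 0.9996 gives E = 382538.690 m, N = 5589261.642 m.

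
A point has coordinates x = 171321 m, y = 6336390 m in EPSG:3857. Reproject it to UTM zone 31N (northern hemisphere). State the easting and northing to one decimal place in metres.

E 393915.8 m, N 5468647.3 m

Web Mercator inverse (R = 6378137 m) → φ = 49.36129829°, λ = 1.53900273°.
UTM 31N forward: E = 393915.772 m, N = 5468647.308 m.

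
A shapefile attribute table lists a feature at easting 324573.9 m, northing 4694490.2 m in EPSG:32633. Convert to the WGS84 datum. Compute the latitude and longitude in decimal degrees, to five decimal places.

lat 42.38290°, lon 12.86900°

Zone 33N: λ₀ = 15°, k₀ = 0.9996, false easting 500000 m.
Meridian distance M = (N − FN)/k₀ = 4696368.7 m.
Inverse transverse Mercator on WGS84 gives φ = 42.38290006°, λ = 12.86900051°.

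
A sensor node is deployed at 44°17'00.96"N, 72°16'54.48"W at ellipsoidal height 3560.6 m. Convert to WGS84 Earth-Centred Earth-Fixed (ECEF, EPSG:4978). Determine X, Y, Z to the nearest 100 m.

X 1392700 m, Y -4359000 m, Z 4433200 m

WGS84: a = 6378137 m, e² = 0.006694380; N(φ) = a/√(1−e²sin²φ) = 6388570.053 m.
X = (N+h)·cosφ·cosλ = 1392664.054 m; Y = (N+h)·cosφ·sinλ = -4359012.159 m; Z = (N(1−e²)+h)·sinφ = 4433191.384 m.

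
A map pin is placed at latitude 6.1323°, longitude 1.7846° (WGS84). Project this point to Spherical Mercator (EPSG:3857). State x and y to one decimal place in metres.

x 198660.8 m, y 683951.6 m

Web Mercator is spherical with R = a = 6378137 m.
x = R·λ = 6378137 × 0.031147146 = 198660.763 m.
y = R·ln tan(π/4 + φ/2) = 6378137 × 0.107233752 = 683951.560 m.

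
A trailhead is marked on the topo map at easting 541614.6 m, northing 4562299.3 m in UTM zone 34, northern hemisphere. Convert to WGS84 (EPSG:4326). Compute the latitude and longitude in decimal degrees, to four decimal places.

lat 41.2110°, lon 21.4964°

Zone 34N: λ₀ = 21°, k₀ = 0.9996, false easting 500000 m.
Meridian distance M = (N − FN)/k₀ = 4564124.9 m.
Inverse transverse Mercator on WGS84 gives φ = 41.21100033°, λ = 21.49639941°.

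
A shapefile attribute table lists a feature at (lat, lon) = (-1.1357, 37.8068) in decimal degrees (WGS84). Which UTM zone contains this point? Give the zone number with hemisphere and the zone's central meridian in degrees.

UTM zone = ⌊(λ + 180)/6⌋ + 1; 37.8068° ∈ [36°, 42°) → zone 37.
Hemisphere: S (φ < 0).
Central meridian λ₀ = 6×37 − 183 = 39°.

Zone 37S, central meridian 39°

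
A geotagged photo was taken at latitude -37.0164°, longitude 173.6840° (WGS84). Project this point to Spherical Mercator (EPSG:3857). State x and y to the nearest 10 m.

x 19334410 m, y -4441390 m

Web Mercator is spherical with R = a = 6378137 m.
x = R·λ = 6378137 × 3.031357658 = 19334414.439 m.
y = R·ln tan(π/4 + φ/2) = 6378137 × -0.696346438 = -4441392.982 m.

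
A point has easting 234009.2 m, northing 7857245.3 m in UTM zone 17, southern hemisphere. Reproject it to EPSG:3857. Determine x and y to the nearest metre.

x -9298751 m, y -2197520 m

Unproject from UTM 17S (λ₀ = -81°) → φ = -19.36129982°, λ = -83.53209997°.
Web Mercator (R = 6378137 m): x = -9298750.834 m, y = -2197519.644 m.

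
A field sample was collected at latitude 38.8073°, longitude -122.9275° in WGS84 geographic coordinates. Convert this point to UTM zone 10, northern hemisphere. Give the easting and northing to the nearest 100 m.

E 506300 m, N 4295400 m

Zone 10 central meridian λ₀ = 6×10 − 183 = -123°; Δλ = +0.0725°.
Transverse Mercator on WGS84 with k₀ = 0.9996 gives E = 506294.895 m, N = 4295395.307 m.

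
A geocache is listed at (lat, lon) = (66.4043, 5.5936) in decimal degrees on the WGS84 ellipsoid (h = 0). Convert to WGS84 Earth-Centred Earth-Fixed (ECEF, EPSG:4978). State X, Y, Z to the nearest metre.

WGS84: a = 6378137 m, e² = 0.006694380; N(φ) = a/√(1−e²sin²φ) = 6396141.182 m.
X = (N+h)·cosφ·cosλ = 2548057.896 m; Y = (N+h)·cosφ·sinλ = 249551.907 m; Z = (N(1−e²)+h)·sinφ = 5822139.264 m.

X 2548058 m, Y 249552 m, Z 5822139 m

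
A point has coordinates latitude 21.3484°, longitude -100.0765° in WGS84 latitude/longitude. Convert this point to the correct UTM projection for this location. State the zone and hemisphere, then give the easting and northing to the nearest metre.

Zone 14N: E 388377 m, N 2361089 m

Longitude -100.0765° lies in the 6° band [-102°, -96°), giving zone 14; latitude is north of the equator, so 14N.
Zone 14 central meridian λ₀ = 6×14 − 183 = -99°; Δλ = -1.0765°.
Transverse Mercator on WGS84 with k₀ = 0.9996 gives E = 388377.454 m, N = 2361088.578 m.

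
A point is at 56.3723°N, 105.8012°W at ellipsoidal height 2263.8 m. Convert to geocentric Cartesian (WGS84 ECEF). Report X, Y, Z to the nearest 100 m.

WGS84: a = 6378137 m, e² = 0.006694380; N(φ) = a/√(1−e²sin²φ) = 6392990.128 m.
X = (N+h)·cosφ·cosλ = -964393.885 m; Y = (N+h)·cosφ·sinλ = -3407823.309 m; Z = (N(1−e²)+h)·sinφ = 5289396.060 m.

X -964400 m, Y -3407800 m, Z 5289400 m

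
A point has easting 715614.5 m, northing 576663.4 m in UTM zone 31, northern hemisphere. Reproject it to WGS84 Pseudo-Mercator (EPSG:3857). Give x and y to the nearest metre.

Unproject from UTM 31N (λ₀ = 3°) → φ = 5.21410004°, λ = 4.94530043°.
Web Mercator (R = 6378137 m): x = 550508.325 m, y = 581233.772 m.

x 550508 m, y 581234 m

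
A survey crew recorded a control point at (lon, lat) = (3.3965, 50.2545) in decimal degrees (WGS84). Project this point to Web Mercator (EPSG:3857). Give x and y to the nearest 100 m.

Web Mercator is spherical with R = a = 6378137 m.
x = R·λ = 6378137 × 0.059280108 = 378096.650 m.
y = R·ln tan(π/4 + φ/2) = 6378137 × 1.017611879 = 6490467.975 m.

x 378100 m, y 6490500 m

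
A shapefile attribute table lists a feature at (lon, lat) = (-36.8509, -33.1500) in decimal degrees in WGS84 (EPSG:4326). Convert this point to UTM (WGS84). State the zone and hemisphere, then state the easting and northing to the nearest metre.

Longitude -36.8509° lies in the 6° band [-42°, -36°), giving zone 24; latitude is south of the equator, so 24S.
Zone 24 central meridian λ₀ = 6×24 − 183 = -39°; Δλ = +2.1491°.
Transverse Mercator on WGS84 with k₀ = 0.9996 gives E = 700438.610 m, N = 6330027.651 m.

Zone 24S: E 700439 m, N 6330028 m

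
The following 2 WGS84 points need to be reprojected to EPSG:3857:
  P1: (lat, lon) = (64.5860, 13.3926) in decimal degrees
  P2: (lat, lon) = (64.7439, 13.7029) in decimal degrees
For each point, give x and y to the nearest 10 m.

Web Mercator: x = R·λ, y = R·ln tan(π/4+φ/2), R = 6378137 m.
P1 (64.5860°, 13.3926°) → (1490857.412, 9500157.435) m.
P2 (64.7439°, 13.7029°) → (1525399.850, 9541234.690) m.

P1: x 1490860 m, y 9500160 m; P2: x 1525400 m, y 9541230 m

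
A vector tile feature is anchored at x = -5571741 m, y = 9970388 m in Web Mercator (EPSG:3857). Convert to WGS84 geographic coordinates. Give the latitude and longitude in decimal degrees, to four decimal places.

lat 66.3395°, lon -50.0518°

R = 6378137 m. λ = x/R = -50.05180099°.
φ = 2·arctan(exp(y/R)) − 90° = 2·arctan(4.77414) − 90° = 66.33950061°.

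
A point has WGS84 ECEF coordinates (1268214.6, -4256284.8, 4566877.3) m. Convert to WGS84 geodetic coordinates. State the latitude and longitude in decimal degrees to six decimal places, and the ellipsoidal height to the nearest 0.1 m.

λ = atan2(Y, X) = -73.40790022°; p = √(X²+Y²) = 4441208.0 m.
Bowring's method on WGS84 (a = 6378137 m, b = 6356752.314 m) gives φ = 45.99150000°, h = 3178.526 m.

lat 45.991500°, lon -73.407900°, h 3178.5 m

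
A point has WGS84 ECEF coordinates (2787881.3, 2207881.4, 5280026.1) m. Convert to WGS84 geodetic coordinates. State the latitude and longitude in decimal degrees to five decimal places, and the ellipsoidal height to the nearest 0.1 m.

λ = atan2(Y, X) = 38.37770088°; p = √(X²+Y²) = 3556265.2 m.
Bowring's method on WGS84 (a = 6378137 m, b = 6356752.314 m) gives φ = 56.21650007°, h = 2576.908 m.

lat 56.21650°, lon 38.37770°, h 2576.9 m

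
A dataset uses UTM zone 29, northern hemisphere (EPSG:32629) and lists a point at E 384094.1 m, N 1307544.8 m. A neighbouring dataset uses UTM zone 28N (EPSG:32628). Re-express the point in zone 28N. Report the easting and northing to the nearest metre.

E 1038285 m, N 1312085 m

UTM 29N → geographic: φ = 11.82609990°, λ = -10.06399973°.
UTM 28N (λ₀ = -15°) forward: E = 1038284.758 m, N = 1312084.821 m.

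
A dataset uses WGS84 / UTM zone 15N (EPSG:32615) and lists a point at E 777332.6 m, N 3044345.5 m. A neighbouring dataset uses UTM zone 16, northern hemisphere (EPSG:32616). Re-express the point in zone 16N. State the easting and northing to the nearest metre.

E 184509 m, N 3045269 m

UTM 15N → geographic: φ = 27.49449981°, λ = -90.19300005°.
UTM 16N (λ₀ = -87°) forward: E = 184509.019 m, N = 3045268.749 m.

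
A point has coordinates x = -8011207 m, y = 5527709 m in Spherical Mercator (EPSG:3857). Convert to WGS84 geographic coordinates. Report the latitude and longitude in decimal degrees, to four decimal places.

R = 6378137 m. λ = x/R = -71.96589692°.
φ = 2·arctan(exp(y/R)) − 90° = 2·arctan(2.37896) − 90° = 44.40099985°.

lat 44.4010°, lon -71.9659°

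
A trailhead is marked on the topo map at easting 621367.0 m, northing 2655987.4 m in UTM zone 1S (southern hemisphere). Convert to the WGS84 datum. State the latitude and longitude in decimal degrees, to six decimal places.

lat -66.192800°, lon -174.304900°

Zone 1S: λ₀ = -177°, k₀ = 0.9996, false easting 500000 m, false northing 10000000 m.
Meridian distance M = (N − FN)/k₀ = -7346951.4 m.
Inverse transverse Mercator on WGS84 gives φ = -66.19280041°, λ = -174.30489984°.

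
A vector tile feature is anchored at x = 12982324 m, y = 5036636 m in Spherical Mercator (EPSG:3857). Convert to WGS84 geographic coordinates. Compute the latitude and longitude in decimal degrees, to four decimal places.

R = 6378137 m. λ = x/R = 116.62220073°.
φ = 2·arctan(exp(y/R)) − 90° = 2·arctan(2.20267) − 90° = 41.16450177°.

lat 41.1645°, lon 116.6222°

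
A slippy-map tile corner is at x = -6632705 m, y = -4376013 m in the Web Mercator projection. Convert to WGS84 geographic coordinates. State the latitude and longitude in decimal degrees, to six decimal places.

lat -36.546003°, lon -59.582603°

R = 6378137 m. λ = x/R = -59.58260277°.
φ = 2·arctan(exp(y/R)) − 90° = 2·arctan(0.50354) − 90° = -36.54600315°.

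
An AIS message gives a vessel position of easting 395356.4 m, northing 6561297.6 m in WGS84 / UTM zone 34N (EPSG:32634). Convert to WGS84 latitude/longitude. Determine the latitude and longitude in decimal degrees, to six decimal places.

Zone 34N: λ₀ = 21°, k₀ = 0.9996, false easting 500000 m.
Meridian distance M = (N − FN)/k₀ = 6563923.2 m.
Inverse transverse Mercator on WGS84 gives φ = 59.17789969°, λ = 19.16899978°.

lat 59.177900°, lon 19.169000°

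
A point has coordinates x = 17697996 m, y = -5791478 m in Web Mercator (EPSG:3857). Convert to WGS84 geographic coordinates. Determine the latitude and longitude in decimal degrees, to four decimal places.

lat -46.0694°, lon 158.9838°

R = 6378137 m. λ = x/R = 158.98380305°.
φ = 2·arctan(exp(y/R)) − 90° = 2·arctan(0.40332) − 90° = -46.06940248°.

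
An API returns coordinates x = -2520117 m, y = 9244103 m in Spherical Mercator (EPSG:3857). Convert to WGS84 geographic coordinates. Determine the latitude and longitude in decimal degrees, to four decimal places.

R = 6378137 m. λ = x/R = -22.63859619°.
φ = 2·arctan(exp(y/R)) − 90° = 2·arctan(4.26031) − 90° = 63.58080165°.

lat 63.5808°, lon -22.6386°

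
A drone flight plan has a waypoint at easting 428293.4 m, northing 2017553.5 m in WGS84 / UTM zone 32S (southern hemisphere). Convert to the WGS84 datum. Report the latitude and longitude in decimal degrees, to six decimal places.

Zone 32S: λ₀ = 9°, k₀ = 0.9996, false easting 500000 m, false northing 10000000 m.
Meridian distance M = (N − FN)/k₀ = -7985640.8 m.
Inverse transverse Mercator on WGS84 gives φ = -71.93080035°, λ = 6.92829976°.

lat -71.930800°, lon 6.928300°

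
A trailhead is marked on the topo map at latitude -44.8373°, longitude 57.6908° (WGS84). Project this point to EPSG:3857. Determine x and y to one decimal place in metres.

Web Mercator is spherical with R = a = 6378137 m.
x = R·λ = 6378137 × 1.006894408 = 6422110.479 m.
y = R·ln tan(π/4 + φ/2) = 6378137 × -0.877363400 = -5595943.965 m.

x 6422110.5 m, y -5595944.0 m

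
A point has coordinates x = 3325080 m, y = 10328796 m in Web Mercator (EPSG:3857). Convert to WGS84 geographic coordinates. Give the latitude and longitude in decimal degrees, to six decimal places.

R = 6378137 m. λ = x/R = 29.86970185°.
φ = 2·arctan(exp(y/R)) − 90° = 2·arctan(5.05009) − 90° = 67.59880129°.

lat 67.598801°, lon 29.869702°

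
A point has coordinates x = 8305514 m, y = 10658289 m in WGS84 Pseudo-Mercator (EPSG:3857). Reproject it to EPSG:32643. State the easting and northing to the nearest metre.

E 484178 m, N 7620984 m

Web Mercator inverse (R = 6378137 m) → φ = 68.70020153°, λ = 74.60970169°.
UTM 43N forward: E = 484178.037 m, N = 7620984.063 m.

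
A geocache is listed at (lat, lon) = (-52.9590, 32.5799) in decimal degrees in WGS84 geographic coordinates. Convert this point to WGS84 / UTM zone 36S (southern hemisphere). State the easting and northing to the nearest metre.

Zone 36 central meridian λ₀ = 6×36 − 183 = 33°; Δλ = -0.4201°.
Transverse Mercator on WGS84 with k₀ = 0.9996 gives E = 471780.302 m, N = 4132207.789 m.

E 471780 m, N 4132208 m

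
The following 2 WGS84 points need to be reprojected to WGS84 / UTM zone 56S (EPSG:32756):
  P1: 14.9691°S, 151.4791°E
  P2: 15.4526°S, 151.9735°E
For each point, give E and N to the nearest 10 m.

UTM zone 56S: λ₀ = 153°, k₀ = 0.9996.
P1 (-14.9691°, 151.4791°) → (336451.677, 8344530.903) m.
P2 (-15.4526°, 151.9735°) → (389874.042, 8291350.572) m.

P1: E 336450 m, N 8344530 m; P2: E 389870 m, N 8291350 m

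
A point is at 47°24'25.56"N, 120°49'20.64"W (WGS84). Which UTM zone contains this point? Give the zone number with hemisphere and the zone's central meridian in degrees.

Zone 10N, central meridian -123°

UTM zone = ⌊(λ + 180)/6⌋ + 1; -120.8224° ∈ [-126°, -120°) → zone 10.
Hemisphere: N (φ ≥ 0).
Central meridian λ₀ = 6×10 − 183 = -123°.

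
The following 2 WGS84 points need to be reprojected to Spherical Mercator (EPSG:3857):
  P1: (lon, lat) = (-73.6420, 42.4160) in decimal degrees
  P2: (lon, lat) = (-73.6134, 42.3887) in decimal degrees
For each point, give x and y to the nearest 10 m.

P1: x -8197790 m, y 5223500 m; P2: x -8194610 m, y 5219380 m

Web Mercator: x = R·λ, y = R·ln tan(π/4+φ/2), R = 6378137 m.
P1 (42.4160°, -73.6420°) → (-8197789.941, 5223499.360) m.
P2 (42.3887°, -73.6134°) → (-8194606.204, 5219383.829) m.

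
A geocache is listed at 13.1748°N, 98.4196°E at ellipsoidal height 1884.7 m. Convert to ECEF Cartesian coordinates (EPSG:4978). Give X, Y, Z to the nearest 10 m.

WGS84: a = 6378137 m, e² = 0.006694380; N(φ) = a/√(1−e²sin²φ) = 6379246.334 m.
X = (N+h)·cosφ·cosλ = -909741.974 m; Y = (N+h)·cosφ·sinλ = 6146211.113 m; Z = (N(1−e²)+h)·sinφ = 1444670.809 m.

X -909740 m, Y 6146210 m, Z 1444670 m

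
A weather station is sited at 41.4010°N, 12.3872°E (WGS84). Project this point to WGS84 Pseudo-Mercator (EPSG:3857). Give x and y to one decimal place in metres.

x 1378936.8 m, y 5071670.2 m

Web Mercator is spherical with R = a = 6378137 m.
x = R·λ = 6378137 × 0.216197425 = 1378936.796 m.
y = R·ln tan(π/4 + φ/2) = 6378137 × 0.795164829 = 5071670.217 m.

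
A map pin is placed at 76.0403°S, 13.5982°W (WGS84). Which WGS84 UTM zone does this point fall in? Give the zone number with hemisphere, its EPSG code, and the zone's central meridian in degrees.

UTM zone = ⌊(λ + 180)/6⌋ + 1; -13.5982° ∈ [-18°, -12°) → zone 28.
Hemisphere: S (φ < 0).
Central meridian λ₀ = 6×28 − 183 = -15°.
EPSG code: 32728.

Zone 28S (EPSG:32728), central meridian -15°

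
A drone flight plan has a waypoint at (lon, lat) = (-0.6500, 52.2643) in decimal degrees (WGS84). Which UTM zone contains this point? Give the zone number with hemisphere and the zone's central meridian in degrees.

UTM zone = ⌊(λ + 180)/6⌋ + 1; -0.6500° ∈ [-6°, 0°) → zone 30.
Hemisphere: N (φ ≥ 0).
Central meridian λ₀ = 6×30 − 183 = -3°.

Zone 30N, central meridian -3°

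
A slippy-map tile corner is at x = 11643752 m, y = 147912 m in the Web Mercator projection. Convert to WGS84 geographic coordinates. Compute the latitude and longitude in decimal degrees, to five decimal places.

R = 6378137 m. λ = x/R = 104.59760386°.
φ = 2·arctan(exp(y/R)) − 90° = 2·arctan(1.02346) − 90° = 1.32859702°.

lat 1.32860°, lon 104.59760°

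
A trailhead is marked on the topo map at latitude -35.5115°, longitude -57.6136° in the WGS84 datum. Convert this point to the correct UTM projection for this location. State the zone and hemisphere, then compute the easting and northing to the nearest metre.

Zone 21S: E 444358 m, N 6070058 m

Longitude -57.6136° lies in the 6° band [-60°, -54°), giving zone 21; latitude is south of the equator, so 21S.
Zone 21 central meridian λ₀ = 6×21 − 183 = -57°; Δλ = -0.6136°.
Transverse Mercator on WGS84 with k₀ = 0.9996 gives E = 444358.298 m, N = 6070058.061 m.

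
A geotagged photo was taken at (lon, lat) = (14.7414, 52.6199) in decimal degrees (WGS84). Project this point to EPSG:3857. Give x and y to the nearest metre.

Web Mercator is spherical with R = a = 6378137 m.
x = R·λ = 6378137 × 0.257285966 = 1641005.142 m.
y = R·ln tan(π/4 + φ/2) = 6378137 × 1.083858324 = 6912996.877 m.

x 1641005 m, y 6912997 m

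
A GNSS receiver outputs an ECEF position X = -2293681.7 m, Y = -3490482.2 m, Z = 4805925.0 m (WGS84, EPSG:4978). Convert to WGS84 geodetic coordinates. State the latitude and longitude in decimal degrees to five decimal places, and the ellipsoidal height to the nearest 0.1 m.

lat 49.19770°, lon -123.30990°, h 1282.0 m

λ = atan2(Y, X) = -123.30990002°; p = √(X²+Y²) = 4176654.4 m.
Bowring's method on WGS84 (a = 6378137 m, b = 6356752.314 m) gives φ = 49.19769992°, h = 1282.014 m.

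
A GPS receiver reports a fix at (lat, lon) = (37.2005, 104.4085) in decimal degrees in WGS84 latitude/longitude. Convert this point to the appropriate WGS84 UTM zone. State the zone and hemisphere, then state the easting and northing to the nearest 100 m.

Longitude 104.4085° lies in the 6° band [102°, 108°), giving zone 48; latitude is north of the equator, so 48N.
Zone 48 central meridian λ₀ = 6×48 − 183 = 105°; Δλ = -0.5915°.
Transverse Mercator on WGS84 with k₀ = 0.9996 gives E = 447508.914 m, N = 4117278.685 m.

Zone 48N: E 447500 m, N 4117300 m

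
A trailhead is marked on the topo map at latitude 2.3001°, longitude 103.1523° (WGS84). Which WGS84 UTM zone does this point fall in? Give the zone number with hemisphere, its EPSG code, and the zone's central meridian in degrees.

Zone 48N (EPSG:32648), central meridian 105°

UTM zone = ⌊(λ + 180)/6⌋ + 1; 103.1523° ∈ [102°, 108°) → zone 48.
Hemisphere: N (φ ≥ 0).
Central meridian λ₀ = 6×48 − 183 = 105°.
EPSG code: 32648.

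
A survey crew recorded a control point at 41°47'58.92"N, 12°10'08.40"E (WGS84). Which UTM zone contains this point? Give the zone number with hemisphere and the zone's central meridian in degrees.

Zone 33N, central meridian 15°

UTM zone = ⌊(λ + 180)/6⌋ + 1; 12.1690° ∈ [12°, 18°) → zone 33.
Hemisphere: N (φ ≥ 0).
Central meridian λ₀ = 6×33 − 183 = 15°.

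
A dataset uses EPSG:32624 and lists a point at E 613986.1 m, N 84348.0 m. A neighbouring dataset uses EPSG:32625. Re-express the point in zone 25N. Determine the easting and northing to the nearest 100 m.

UTM 24N → geographic: φ = 0.76299959°, λ = -37.97560040°.
UTM 25N (λ₀ = -33°) forward: E = -54312.590 m, N = 84655.551 m.

E -54300 m, N 84700 m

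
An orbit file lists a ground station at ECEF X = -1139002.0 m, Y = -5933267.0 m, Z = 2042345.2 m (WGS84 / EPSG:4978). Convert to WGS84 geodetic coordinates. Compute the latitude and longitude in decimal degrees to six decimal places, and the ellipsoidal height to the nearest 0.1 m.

λ = atan2(Y, X) = -100.86679990°; p = √(X²+Y²) = 6041604.3 m.
Bowring's method on WGS84 (a = 6378137 m, b = 6356752.314 m) gives φ = 18.79469974°, h = 1538.662 m.

lat 18.794700°, lon -100.866800°, h 1538.7 m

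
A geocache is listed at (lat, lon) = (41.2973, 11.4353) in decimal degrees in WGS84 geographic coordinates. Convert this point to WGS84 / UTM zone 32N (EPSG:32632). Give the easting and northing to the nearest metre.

Zone 32 central meridian λ₀ = 6×32 − 183 = 9°; Δλ = +2.4353°.
Transverse Mercator on WGS84 with k₀ = 0.9996 gives E = 703897.425 m, N = 4574621.744 m.

E 703897 m, N 4574622 m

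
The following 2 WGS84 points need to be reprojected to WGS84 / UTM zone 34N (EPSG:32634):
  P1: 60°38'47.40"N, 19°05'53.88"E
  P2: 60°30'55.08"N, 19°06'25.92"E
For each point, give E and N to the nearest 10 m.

P1: E 396010 m, N 6724920 m; P2: E 396080 m, N 6710300 m

UTM zone 34N: λ₀ = 21°, k₀ = 0.9996.
P1 (60.6465°, 19.0983°) → (396013.854, 6724918.302) m.
P2 (60.5153°, 19.1072°) → (396079.895, 6710295.646) m.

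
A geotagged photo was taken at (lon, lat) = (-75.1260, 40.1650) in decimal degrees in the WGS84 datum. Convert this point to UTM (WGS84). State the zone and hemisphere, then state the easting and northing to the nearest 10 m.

Longitude -75.1260° lies in the 6° band [-78°, -72°), giving zone 18; latitude is north of the equator, so 18N.
Zone 18 central meridian λ₀ = 6×18 − 183 = -75°; Δλ = -0.1260°.
Transverse Mercator on WGS84 with k₀ = 0.9996 gives E = 489270.608 m, N = 4446078.476 m.

Zone 18N: E 489270 m, N 4446080 m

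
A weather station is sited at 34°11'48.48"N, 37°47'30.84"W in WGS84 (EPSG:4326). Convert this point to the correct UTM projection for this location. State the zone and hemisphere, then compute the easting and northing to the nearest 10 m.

Longitude -37.7919° lies in the 6° band [-42°, -36°), giving zone 24; latitude is north of the equator, so 24N.
Zone 24 central meridian λ₀ = 6×24 − 183 = -39°; Δλ = +1.2081°.
Transverse Mercator on WGS84 with k₀ = 0.9996 gives E = 611310.536 m, N = 3784636.736 m.

Zone 24N: E 611310 m, N 3784640 m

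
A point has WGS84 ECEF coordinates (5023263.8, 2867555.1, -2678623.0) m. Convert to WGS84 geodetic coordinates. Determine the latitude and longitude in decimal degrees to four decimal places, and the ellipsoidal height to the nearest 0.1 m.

λ = atan2(Y, X) = 29.72010002°; p = √(X²+Y²) = 5784120.6 m.
Bowring's method on WGS84 (a = 6378137 m, b = 6356752.314 m) gives φ = -24.99589984°, h = -94.245 m.

lat -24.9959°, lon 29.7201°, h -94.2 m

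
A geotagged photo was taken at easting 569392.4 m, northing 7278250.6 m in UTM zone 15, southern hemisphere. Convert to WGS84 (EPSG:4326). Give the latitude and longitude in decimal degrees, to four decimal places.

lat -24.6083°, lon -92.3145°

Zone 15S: λ₀ = -93°, k₀ = 0.9996, false easting 500000 m, false northing 10000000 m.
Meridian distance M = (N − FN)/k₀ = -2722838.5 m.
Inverse transverse Mercator on WGS84 gives φ = -24.60830031°, λ = -92.31449984°.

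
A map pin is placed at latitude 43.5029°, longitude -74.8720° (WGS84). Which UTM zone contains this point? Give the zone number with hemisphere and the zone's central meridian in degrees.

Zone 18N, central meridian -75°

UTM zone = ⌊(λ + 180)/6⌋ + 1; -74.8720° ∈ [-78°, -72°) → zone 18.
Hemisphere: N (φ ≥ 0).
Central meridian λ₀ = 6×18 − 183 = -75°.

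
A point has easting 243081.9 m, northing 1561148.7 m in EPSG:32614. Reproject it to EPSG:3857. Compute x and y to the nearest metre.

x -11285525 m, y 1586794 m

Unproject from UTM 14N (λ₀ = -99°) → φ = 14.10959989°, λ = -101.37959974°.
Web Mercator (R = 6378137 m): x = -11285525.420 m, y = 1586793.664 m.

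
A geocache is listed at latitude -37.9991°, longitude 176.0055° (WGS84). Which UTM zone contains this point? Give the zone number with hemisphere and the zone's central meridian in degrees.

Zone 60S, central meridian 177°

UTM zone = ⌊(λ + 180)/6⌋ + 1; 176.0055° ∈ [174°, 180°) → zone 60.
Hemisphere: S (φ < 0).
Central meridian λ₀ = 6×60 − 183 = 177°.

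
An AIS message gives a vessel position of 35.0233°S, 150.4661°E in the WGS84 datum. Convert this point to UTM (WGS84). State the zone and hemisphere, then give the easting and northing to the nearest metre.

Longitude 150.4661° lies in the 6° band [150°, 156°), giving zone 56; latitude is south of the equator, so 56S.
Zone 56 central meridian λ₀ = 6×56 − 183 = 153°; Δλ = -2.5339°.
Transverse Mercator on WGS84 with k₀ = 0.9996 gives E = 268817.066 m, N = 6121438.082 m.

Zone 56S: E 268817 m, N 6121438 m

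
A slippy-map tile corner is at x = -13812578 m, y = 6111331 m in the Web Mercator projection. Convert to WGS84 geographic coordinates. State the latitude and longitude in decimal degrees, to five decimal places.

lat 48.02690°, lon -124.08050°

R = 6378137 m. λ = x/R = -124.08049930°.
φ = 2·arctan(exp(y/R)) − 90° = 2·arctan(2.60692) − 90° = 48.02689878°.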